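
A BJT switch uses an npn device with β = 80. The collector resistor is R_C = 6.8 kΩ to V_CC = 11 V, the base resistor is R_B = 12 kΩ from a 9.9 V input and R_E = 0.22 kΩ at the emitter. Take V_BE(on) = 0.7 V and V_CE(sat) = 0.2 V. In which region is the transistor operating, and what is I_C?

saturation; I_C ≈ 1.5 mA

Assume active: I_B = (9.9 − 0.7)/(12 + 81×0.22) = 0.309 mA, I_C = β·I_B = 24.7 mA.
Then V_CE = 11 − 24.7×6.8 − 25×0.22 = -162 V < 0.2 V — the active assumption fails.
Re-solve with V_CE = 0.2 V. KCL at the emitter: V_E/R_E = (V_BB−0.7−V_E)/R_B + (V_CC−0.2−V_E)/R_C, giving V_E = 0.493 V.
I_C = (V_CC − 0.2 − V_E)/R_C = (10.8 − 0.493)/6.8 = 1.52 mA.
Check: I_B = (9.2 − 0.493)/12 = 0.726 mA, and β·I_B = 58 mA > I_C, confirming saturation.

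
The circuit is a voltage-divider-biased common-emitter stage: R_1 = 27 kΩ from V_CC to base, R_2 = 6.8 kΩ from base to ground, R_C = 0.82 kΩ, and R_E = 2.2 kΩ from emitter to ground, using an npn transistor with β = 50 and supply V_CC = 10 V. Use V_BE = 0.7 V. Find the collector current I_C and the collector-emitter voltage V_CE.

Thevenize the base divider: V_Th = V_CC·R_2/(R_1+R_2) = 10×6.8/33.8 = 2.01 V, R_Th = R_1‖R_2 = 5.43 kΩ.
Base-emitter loop: V_Th = I_B·R_Th + V_BE + (β+1)I_B·R_E, so I_B = (2.01 − 0.7) / (5.43 + 51×2.2) = 0.0112 mA.
I_C = β·I_B = 50×0.0112 = 0.558 mA, and I_E = (β+1)I_B = 0.569 mA.
V_CE = V_CC − I_C·R_C − I_E·R_E = 10 − 0.558×0.82 − 0.569×2.2 = 8.29 V.
V_CE = 8.29 V > 0.2 V confirms active-region operation.

I_C ≈ 0.56 mA, V_CE ≈ 8.3 V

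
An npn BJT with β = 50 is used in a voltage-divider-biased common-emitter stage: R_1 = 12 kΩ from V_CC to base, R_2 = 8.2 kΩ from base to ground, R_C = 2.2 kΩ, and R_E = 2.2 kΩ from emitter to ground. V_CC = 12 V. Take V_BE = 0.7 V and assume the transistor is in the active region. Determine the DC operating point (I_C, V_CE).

I_C ≈ 1.8 mA, V_CE ≈ 4.1 V

Thevenize the base divider: V_Th = V_CC·R_2/(R_1+R_2) = 12×8.2/20.2 = 4.87 V, R_Th = R_1‖R_2 = 4.87 kΩ.
Base-emitter loop: V_Th = I_B·R_Th + V_BE + (β+1)I_B·R_E, so I_B = (4.87 − 0.7) / (4.87 + 51×2.2) = 0.0356 mA.
I_C = β·I_B = 50×0.0356 = 1.78 mA, and I_E = (β+1)I_B = 1.82 mA.
V_CE = V_CC − I_C·R_C − I_E·R_E = 12 − 1.78×2.2 − 1.82×2.2 = 4.08 V.
V_CE = 4.08 V > 0.2 V confirms active-region operation.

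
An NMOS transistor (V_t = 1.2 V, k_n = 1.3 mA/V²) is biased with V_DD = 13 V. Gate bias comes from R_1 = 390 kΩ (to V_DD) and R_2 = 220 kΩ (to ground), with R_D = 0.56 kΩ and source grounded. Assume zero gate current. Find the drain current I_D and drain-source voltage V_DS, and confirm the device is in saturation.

V_G = V_DD·R_2/(R_1+R_2) = 13×220/610 = 4.69 V. With the source grounded, V_GS = V_G = 4.69 V.
Assume saturation: I_D = (k_n/2)(V_GS − V_t)² = (1.3/2)×(4.69 − 1.2)² = 0.65×3.49² = 7.91 mA.
V_DS = V_DD − I_D·R_D = 13 − 7.91×0.56 = 8.57 V.
Saturation requires V_DS ≥ V_GS − V_t = 3.49 V; 8.57 ≥ 3.49 ✓.

I_D ≈ 7.9 mA, V_DS ≈ 8.6 V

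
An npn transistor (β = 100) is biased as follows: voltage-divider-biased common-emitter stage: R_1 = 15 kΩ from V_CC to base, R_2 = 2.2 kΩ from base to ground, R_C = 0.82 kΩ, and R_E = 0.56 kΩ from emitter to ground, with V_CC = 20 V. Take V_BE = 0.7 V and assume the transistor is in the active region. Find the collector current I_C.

Thevenize the base divider: V_Th = V_CC·R_2/(R_1+R_2) = 20×2.2/17.2 = 2.56 V, R_Th = R_1‖R_2 = 1.92 kΩ.
Base-emitter loop: V_Th = I_B·R_Th + V_BE + (β+1)I_B·R_E, so I_B = (2.56 − 0.7) / (1.92 + 101×0.56) = 0.0318 mA.
I_C = β·I_B = 100×0.0318 = 3.18 mA, and I_E = (β+1)I_B = 3.21 mA.
V_CE = V_CC − I_C·R_C − I_E·R_E = 20 − 3.18×0.82 − 3.21×0.56 = 15.6 V.
V_CE = 15.6 V > 0.2 V confirms active-region operation.

I_C ≈ 3.2 mA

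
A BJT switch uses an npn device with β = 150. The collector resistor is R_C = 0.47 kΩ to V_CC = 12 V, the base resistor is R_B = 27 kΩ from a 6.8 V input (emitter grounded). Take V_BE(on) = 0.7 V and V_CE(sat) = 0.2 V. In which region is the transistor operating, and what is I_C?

saturation; I_C ≈ 25 mA

Assume active: I_B = (6.8 − 0.7)/27 = 0.226 mA, giving I_C = β·I_B = 33.9 mA.
But then V_CE = 12 − 33.9×0.47 = -3.93 V < V_CE(sat) = 0.2 V — impossible in the active region.
So the transistor is saturated. With V_CE = 0.2 V, I_C = (V_CC − 0.2)/R_C = 11.8/0.47 = 25.1 mA.
Check: β·I_B = 33.9 mA > I_C = 25.1 mA, confirming saturation.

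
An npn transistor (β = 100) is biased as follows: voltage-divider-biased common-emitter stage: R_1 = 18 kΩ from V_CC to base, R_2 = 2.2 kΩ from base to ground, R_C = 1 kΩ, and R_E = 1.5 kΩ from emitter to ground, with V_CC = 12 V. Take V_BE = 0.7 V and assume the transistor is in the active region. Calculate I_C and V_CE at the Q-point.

Thevenize the base divider: V_Th = V_CC·R_2/(R_1+R_2) = 12×2.2/20.2 = 1.31 V, R_Th = R_1‖R_2 = 1.96 kΩ.
Base-emitter loop: V_Th = I_B·R_Th + V_BE + (β+1)I_B·R_E, so I_B = (1.31 − 0.7) / (1.96 + 101×1.5) = 0.00395 mA.
I_C = β·I_B = 100×0.00395 = 0.395 mA, and I_E = (β+1)I_B = 0.399 mA.
V_CE = V_CC − I_C·R_C − I_E·R_E = 12 − 0.395×1 − 0.399×1.5 = 11 V.
V_CE = 11 V > 0.2 V confirms active-region operation.

I_C ≈ 0.4 mA, V_CE ≈ 11 V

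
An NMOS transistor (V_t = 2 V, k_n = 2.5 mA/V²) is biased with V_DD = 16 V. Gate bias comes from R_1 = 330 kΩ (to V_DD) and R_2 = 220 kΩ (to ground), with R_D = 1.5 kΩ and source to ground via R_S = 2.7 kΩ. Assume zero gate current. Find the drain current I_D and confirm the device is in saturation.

I_D ≈ 1.3 mA

V_G = V_DD·R_2/(R_1+R_2) = 16×220/550 = 6.4 V.
Assume saturation: I_D = (k_n/2)(V_GS − V_t)² with V_GS = V_G − I_D·R_S = 6.4 − 2.7·I_D.
Substituting gives 9.11·I_D² − 30.7·I_D + 24.2 = 0, with roots I_D = 1.26 or 2.11 mA.
The root I_D = 2.11 mA gives V_GS = 0.7 V ≤ V_t, so take I_D = 1.26 mA.
Then V_GS = 3 V and V_DS = V_DD − I_D(R_D+R_S) = 16 − 1.26×4.2 = 10.7 V.
Saturation requires V_DS ≥ V_GS − V_t = 1 V; 10.7 ≥ 1 ✓.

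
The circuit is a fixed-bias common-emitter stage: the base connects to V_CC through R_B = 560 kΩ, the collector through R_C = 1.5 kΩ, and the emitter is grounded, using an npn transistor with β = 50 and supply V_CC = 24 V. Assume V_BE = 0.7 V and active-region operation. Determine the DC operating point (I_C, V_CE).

I_C ≈ 2.1 mA, V_CE ≈ 21 V

Base loop: V_CC = I_B·R_B + V_BE, so I_B = (24 − 0.7)/560 kΩ = 0.0416 mA.
In the active region I_C = β·I_B = 50 × 0.0416 = 2.08 mA.
Collector loop: V_CE = V_CC − I_C·R_C = 24 − 2.08×1.5 = 20.9 V.
Since V_CE = 20.9 V > V_CE(sat) ≈ 0.2 V, the transistor is in the active region as assumed.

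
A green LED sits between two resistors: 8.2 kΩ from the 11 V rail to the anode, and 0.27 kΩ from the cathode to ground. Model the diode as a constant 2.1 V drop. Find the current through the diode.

I ≈ 1.1 mA

The two resistors are in series with the diode, so KVL gives 11 = I·8.2 + 2.1 + I·0.27.
I = (11 − 2.1) / (8.2 + 0.27) kΩ = 8.9 / 8.47 = 1.05 mA.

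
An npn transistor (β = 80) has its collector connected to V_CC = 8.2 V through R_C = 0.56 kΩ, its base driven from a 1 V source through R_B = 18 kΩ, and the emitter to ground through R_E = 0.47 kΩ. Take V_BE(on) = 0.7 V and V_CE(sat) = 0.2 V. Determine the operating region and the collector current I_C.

active; I_C ≈ 0.43 mA

Assume active. Base-emitter loop: I_B = (V_BB − V_BE)/(R_B + (β+1)R_E) = (1 − 0.7)/(18 + 81×0.47) = 0.00535 mA.
I_C = β·I_B = 80×0.00535 = 0.428 mA.
V_CE = V_CC − I_C·R_C − I_E·R_E = 8.2 − 0.428×0.56 − 0.433×0.47 = 7.76 V > V_CE(sat), so the active-region assumption holds.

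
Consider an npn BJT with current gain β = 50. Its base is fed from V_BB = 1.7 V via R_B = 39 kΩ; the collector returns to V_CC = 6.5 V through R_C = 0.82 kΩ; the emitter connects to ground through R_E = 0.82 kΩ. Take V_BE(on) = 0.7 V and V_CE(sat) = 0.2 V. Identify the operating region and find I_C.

Assume active. Base-emitter loop: I_B = (V_BB − V_BE)/(R_B + (β+1)R_E) = (1.7 − 0.7)/(39 + 51×0.82) = 0.0124 mA.
I_C = β·I_B = 50×0.0124 = 0.619 mA.
V_CE = V_CC − I_C·R_C − I_E·R_E = 6.5 − 0.619×0.82 − 0.631×0.82 = 5.48 V > V_CE(sat), so the active-region assumption holds.

active; I_C ≈ 0.62 mA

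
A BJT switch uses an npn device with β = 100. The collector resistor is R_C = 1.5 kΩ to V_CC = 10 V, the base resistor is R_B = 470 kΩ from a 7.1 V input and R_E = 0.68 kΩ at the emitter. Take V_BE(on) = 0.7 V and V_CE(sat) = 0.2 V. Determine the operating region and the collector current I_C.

Assume active. Base-emitter loop: I_B = (V_BB − V_BE)/(R_B + (β+1)R_E) = (7.1 − 0.7)/(470 + 101×0.68) = 0.0119 mA.
I_C = β·I_B = 100×0.0119 = 1.19 mA.
V_CE = V_CC − I_C·R_C − I_E·R_E = 10 − 1.19×1.5 − 1.2×0.68 = 7.4 V > V_CE(sat), so the active-region assumption holds.

active; I_C ≈ 1.2 mA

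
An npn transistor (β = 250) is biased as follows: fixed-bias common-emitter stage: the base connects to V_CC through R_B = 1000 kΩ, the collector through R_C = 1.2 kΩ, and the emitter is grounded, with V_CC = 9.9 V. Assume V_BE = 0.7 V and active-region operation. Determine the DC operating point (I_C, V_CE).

Base loop: V_CC = I_B·R_B + V_BE, so I_B = (9.9 − 0.7)/1000 kΩ = 0.0092 mA.
In the active region I_C = β·I_B = 250 × 0.0092 = 2.3 mA.
Collector loop: V_CE = V_CC − I_C·R_C = 9.9 − 2.3×1.2 = 7.14 V.
Since V_CE = 7.14 V > V_CE(sat) ≈ 0.2 V, the transistor is in the active region as assumed.

I_C ≈ 2.3 mA, V_CE ≈ 7.1 V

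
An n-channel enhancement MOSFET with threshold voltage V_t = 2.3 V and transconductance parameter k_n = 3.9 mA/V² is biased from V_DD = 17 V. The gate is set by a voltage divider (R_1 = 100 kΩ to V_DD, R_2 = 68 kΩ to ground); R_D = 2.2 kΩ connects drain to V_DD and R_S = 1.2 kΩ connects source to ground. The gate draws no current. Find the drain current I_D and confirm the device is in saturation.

I_D ≈ 2.8 mA

V_G = V_DD·R_2/(R_1+R_2) = 17×68/168 = 6.88 V.
Assume saturation: I_D = (k_n/2)(V_GS − V_t)² with V_GS = V_G − I_D·R_S = 6.88 − 1.2·I_D.
Substituting gives 2.81·I_D² − 22.4·I_D + 40.9 = 0, with roots I_D = 2.82 or 5.18 mA.
The root I_D = 5.18 mA gives V_GS = 0.671 V ≤ V_t, so take I_D = 2.82 mA.
Then V_GS = 3.5 V and V_DS = V_DD − I_D(R_D+R_S) = 17 − 2.82×3.4 = 7.43 V.
Saturation requires V_DS ≥ V_GS − V_t = 1.2 V; 7.43 ≥ 1.2 ✓.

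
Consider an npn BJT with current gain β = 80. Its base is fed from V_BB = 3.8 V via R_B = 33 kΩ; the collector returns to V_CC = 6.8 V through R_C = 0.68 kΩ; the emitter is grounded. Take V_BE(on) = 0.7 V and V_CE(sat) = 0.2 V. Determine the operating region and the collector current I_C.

active; I_C ≈ 7.5 mA

Assume active. Base-emitter loop: I_B = (V_BB − V_BE)/R_B = (3.8 − 0.7)/33 = 0.0939 mA.
I_C = β·I_B = 80×0.0939 = 7.52 mA.
V_CE = V_CC − I_C·R_C = 6.8 − 7.52×0.68 = 1.69 V > V_CE(sat), so the active-region assumption holds.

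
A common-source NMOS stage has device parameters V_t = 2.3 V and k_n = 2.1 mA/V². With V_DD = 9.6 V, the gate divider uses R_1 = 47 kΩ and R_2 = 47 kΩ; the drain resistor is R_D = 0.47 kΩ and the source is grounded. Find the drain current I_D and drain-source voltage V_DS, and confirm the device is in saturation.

V_G = V_DD·R_2/(R_1+R_2) = 9.6×47/94 = 4.8 V. With the source grounded, V_GS = V_G = 4.8 V.
Assume saturation: I_D = (k_n/2)(V_GS − V_t)² = (2.1/2)×(4.8 − 2.3)² = 1.05×2.5² = 6.56 mA.
V_DS = V_DD − I_D·R_D = 9.6 − 6.56×0.47 = 6.52 V.
Saturation requires V_DS ≥ V_GS − V_t = 2.5 V; 6.52 ≥ 2.5 ✓.

I_D ≈ 6.6 mA, V_DS ≈ 6.5 V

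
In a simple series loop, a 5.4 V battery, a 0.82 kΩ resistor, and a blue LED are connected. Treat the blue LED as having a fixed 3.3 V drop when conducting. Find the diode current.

I ≈ 2.6 mA

KVL around the loop: 5.4 = V_D + I·R = 3.3 + I × 0.82 kΩ.
So I = (5.4 − 3.3) / 0.82 kΩ = 2.1 / 0.82 = 2.56 mA.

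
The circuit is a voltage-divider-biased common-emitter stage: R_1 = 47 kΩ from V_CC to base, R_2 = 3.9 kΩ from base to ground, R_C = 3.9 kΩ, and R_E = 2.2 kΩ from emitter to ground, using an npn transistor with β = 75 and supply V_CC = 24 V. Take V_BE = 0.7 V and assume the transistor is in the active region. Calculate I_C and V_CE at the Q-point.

I_C ≈ 0.5 mA, V_CE ≈ 21 V

Thevenize the base divider: V_Th = V_CC·R_2/(R_1+R_2) = 24×3.9/50.9 = 1.84 V, R_Th = R_1‖R_2 = 3.6 kΩ.
Base-emitter loop: V_Th = I_B·R_Th + V_BE + (β+1)I_B·R_E, so I_B = (1.84 − 0.7) / (3.6 + 76×2.2) = 0.00667 mA.
I_C = β·I_B = 75×0.00667 = 0.5 mA, and I_E = (β+1)I_B = 0.507 mA.
V_CE = V_CC − I_C·R_C − I_E·R_E = 24 − 0.5×3.9 − 0.507×2.2 = 20.9 V.
V_CE = 20.9 V > 0.2 V confirms active-region operation.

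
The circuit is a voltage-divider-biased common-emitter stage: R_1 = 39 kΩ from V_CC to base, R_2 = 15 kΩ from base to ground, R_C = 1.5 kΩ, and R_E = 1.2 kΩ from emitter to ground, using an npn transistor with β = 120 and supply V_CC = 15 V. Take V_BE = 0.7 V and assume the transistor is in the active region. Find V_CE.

V_CE ≈ 7.8 V

Thevenize the base divider: V_Th = V_CC·R_2/(R_1+R_2) = 15×15/54 = 4.17 V, R_Th = R_1‖R_2 = 10.8 kΩ.
Base-emitter loop: V_Th = I_B·R_Th + V_BE + (β+1)I_B·R_E, so I_B = (4.17 − 0.7) / (10.8 + 121×1.2) = 0.0222 mA.
I_C = β·I_B = 120×0.0222 = 2.67 mA, and I_E = (β+1)I_B = 2.69 mA.
V_CE = V_CC − I_C·R_C − I_E·R_E = 15 − 2.67×1.5 − 2.69×1.2 = 7.77 V.
V_CE = 7.77 V > 0.2 V confirms active-region operation.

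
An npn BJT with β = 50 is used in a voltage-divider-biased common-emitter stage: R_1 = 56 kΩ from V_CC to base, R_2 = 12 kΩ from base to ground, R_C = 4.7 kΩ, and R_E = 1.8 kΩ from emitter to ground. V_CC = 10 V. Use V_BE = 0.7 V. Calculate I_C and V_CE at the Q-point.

I_C ≈ 0.52 mA, V_CE ≈ 6.6 V

Thevenize the base divider: V_Th = V_CC·R_2/(R_1+R_2) = 10×12/68 = 1.76 V, R_Th = R_1‖R_2 = 9.88 kΩ.
Base-emitter loop: V_Th = I_B·R_Th + V_BE + (β+1)I_B·R_E, so I_B = (1.76 − 0.7) / (9.88 + 51×1.8) = 0.0105 mA.
I_C = β·I_B = 50×0.0105 = 0.524 mA, and I_E = (β+1)I_B = 0.534 mA.
V_CE = V_CC − I_C·R_C − I_E·R_E = 10 − 0.524×4.7 − 0.534×1.8 = 6.58 V.
V_CE = 6.58 V > 0.2 V confirms active-region operation.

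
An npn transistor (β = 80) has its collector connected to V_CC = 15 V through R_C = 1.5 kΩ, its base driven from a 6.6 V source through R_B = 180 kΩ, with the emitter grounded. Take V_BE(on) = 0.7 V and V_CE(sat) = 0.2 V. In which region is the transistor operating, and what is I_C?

active; I_C ≈ 2.6 mA

Assume active. Base-emitter loop: I_B = (V_BB − V_BE)/R_B = (6.6 − 0.7)/180 = 0.0328 mA.
I_C = β·I_B = 80×0.0328 = 2.62 mA.
V_CE = V_CC − I_C·R_C = 15 − 2.62×1.5 = 11.1 V > V_CE(sat), so the active-region assumption holds.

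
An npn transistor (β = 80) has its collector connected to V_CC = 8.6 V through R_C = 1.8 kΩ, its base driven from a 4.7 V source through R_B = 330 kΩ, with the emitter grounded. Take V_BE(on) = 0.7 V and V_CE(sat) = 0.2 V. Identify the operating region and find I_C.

Assume active. Base-emitter loop: I_B = (V_BB − V_BE)/R_B = (4.7 − 0.7)/330 = 0.0121 mA.
I_C = β·I_B = 80×0.0121 = 0.97 mA.
V_CE = V_CC − I_C·R_C = 8.6 − 0.97×1.8 = 6.85 V > V_CE(sat), so the active-region assumption holds.

active; I_C ≈ 0.97 mA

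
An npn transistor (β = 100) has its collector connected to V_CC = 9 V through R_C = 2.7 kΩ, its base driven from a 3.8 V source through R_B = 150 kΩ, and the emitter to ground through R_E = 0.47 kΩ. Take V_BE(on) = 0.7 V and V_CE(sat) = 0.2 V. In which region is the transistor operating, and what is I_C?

Assume active. Base-emitter loop: I_B = (V_BB − V_BE)/(R_B + (β+1)R_E) = (3.8 − 0.7)/(150 + 101×0.47) = 0.0157 mA.
I_C = β·I_B = 100×0.0157 = 1.57 mA.
V_CE = V_CC − I_C·R_C − I_E·R_E = 9 − 1.57×2.7 − 1.59×0.47 = 4.02 V > V_CE(sat), so the active-region assumption holds.

active; I_C ≈ 1.6 mA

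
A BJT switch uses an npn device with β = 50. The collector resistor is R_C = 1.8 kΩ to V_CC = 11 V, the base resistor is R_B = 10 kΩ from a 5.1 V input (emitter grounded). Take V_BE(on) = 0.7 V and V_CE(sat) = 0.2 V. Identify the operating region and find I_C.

Assume active: I_B = (5.1 − 0.7)/10 = 0.44 mA, giving I_C = β·I_B = 22 mA.
But then V_CE = 11 − 22×1.8 = -28.6 V < V_CE(sat) = 0.2 V — impossible in the active region.
So the transistor is saturated. With V_CE = 0.2 V, I_C = (V_CC − 0.2)/R_C = 10.8/1.8 = 6 mA.
Check: β·I_B = 22 mA > I_C = 6 mA, confirming saturation.

saturation; I_C ≈ 6 mA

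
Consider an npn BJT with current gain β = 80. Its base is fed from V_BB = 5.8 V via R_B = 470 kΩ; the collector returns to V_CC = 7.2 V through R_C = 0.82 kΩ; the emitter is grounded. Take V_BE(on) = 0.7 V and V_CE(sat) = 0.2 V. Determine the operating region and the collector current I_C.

Assume active. Base-emitter loop: I_B = (V_BB − V_BE)/R_B = (5.8 − 0.7)/470 = 0.0109 mA.
I_C = β·I_B = 80×0.0109 = 0.868 mA.
V_CE = V_CC − I_C·R_C = 7.2 − 0.868×0.82 = 6.49 V > V_CE(sat), so the active-region assumption holds.

active; I_C ≈ 0.87 mA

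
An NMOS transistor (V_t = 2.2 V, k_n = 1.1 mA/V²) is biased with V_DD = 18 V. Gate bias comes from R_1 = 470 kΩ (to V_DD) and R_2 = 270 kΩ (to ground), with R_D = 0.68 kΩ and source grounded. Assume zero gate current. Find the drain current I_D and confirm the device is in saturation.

I_D ≈ 10 mA

V_G = V_DD·R_2/(R_1+R_2) = 18×270/740 = 6.57 V. With the source grounded, V_GS = V_G = 6.57 V.
Assume saturation: I_D = (k_n/2)(V_GS − V_t)² = (1.1/2)×(6.57 − 2.2)² = 0.55×4.37² = 10.5 mA.
V_DS = V_DD − I_D·R_D = 18 − 10.5×0.68 = 10.9 V.
Saturation requires V_DS ≥ V_GS − V_t = 4.37 V; 10.9 ≥ 4.37 ✓.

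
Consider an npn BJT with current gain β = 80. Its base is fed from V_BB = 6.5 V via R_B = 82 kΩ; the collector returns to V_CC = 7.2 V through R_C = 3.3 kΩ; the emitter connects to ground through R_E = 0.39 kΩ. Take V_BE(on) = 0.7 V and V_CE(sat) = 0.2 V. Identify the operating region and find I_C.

Assume active: I_B = (6.5 − 0.7)/(82 + 81×0.39) = 0.0511 mA, I_C = β·I_B = 4.08 mA.
Then V_CE = 7.2 − 4.08×3.3 − 4.14×0.39 = -7.89 V < 0.2 V — the active assumption fails.
Re-solve with V_CE = 0.2 V. KCL at the emitter: V_E/R_E = (V_BB−0.7−V_E)/R_B + (V_CC−0.2−V_E)/R_C, giving V_E = 0.761 V.
I_C = (V_CC − 0.2 − V_E)/R_C = (7 − 0.761)/3.3 = 1.89 mA.
Check: I_B = (5.8 − 0.761)/82 = 0.0614 mA, and β·I_B = 4.92 mA > I_C, confirming saturation.

saturation; I_C ≈ 1.9 mA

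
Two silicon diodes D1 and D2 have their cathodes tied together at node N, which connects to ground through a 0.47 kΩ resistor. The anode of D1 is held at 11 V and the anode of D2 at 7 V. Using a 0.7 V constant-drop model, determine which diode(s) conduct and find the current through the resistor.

Only D1 conducts; I_R ≈ 22 mA

Assume both conduct. Then node N would need to be at both 11−0.7 = 10.3 V and 7−0.7 = 6.3 V, which is impossible.
Assume only D1 conducts: V_N = 11 − 0.7 = 10.3 V, so I_R = 10.3/0.47 = 21.9 mA.
Check D2: its anode-to-cathode voltage is 7 − 10.3 = -3.3 V < 0.7 V, so it is off. The assumption is consistent.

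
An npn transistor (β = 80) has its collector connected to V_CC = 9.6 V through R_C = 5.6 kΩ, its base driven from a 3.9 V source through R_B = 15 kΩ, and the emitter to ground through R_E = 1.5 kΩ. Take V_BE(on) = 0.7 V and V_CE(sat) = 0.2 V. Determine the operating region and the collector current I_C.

Assume active: I_B = (3.9 − 0.7)/(15 + 81×1.5) = 0.0234 mA, I_C = β·I_B = 1.88 mA.
Then V_CE = 9.6 − 1.88×5.6 − 1.9×1.5 = -3.75 V < 0.2 V — the active assumption fails.
Re-solve with V_CE = 0.2 V. KCL at the emitter: V_E/R_E = (V_BB−0.7−V_E)/R_B + (V_CC−0.2−V_E)/R_C, giving V_E = 2.07 V.
I_C = (V_CC − 0.2 − V_E)/R_C = (9.4 − 2.07)/5.6 = 1.31 mA.
Check: I_B = (3.2 − 2.07)/15 = 0.075 mA, and β·I_B = 6 mA > I_C, confirming saturation.

saturation; I_C ≈ 1.3 mA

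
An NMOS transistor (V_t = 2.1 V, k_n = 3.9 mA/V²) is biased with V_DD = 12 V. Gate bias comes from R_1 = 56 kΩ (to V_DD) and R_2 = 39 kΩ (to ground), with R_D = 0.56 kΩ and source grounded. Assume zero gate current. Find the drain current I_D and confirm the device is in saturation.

I_D ≈ 16 mA

V_G = V_DD·R_2/(R_1+R_2) = 12×39/95 = 4.93 V. With the source grounded, V_GS = V_G = 4.93 V.
Assume saturation: I_D = (k_n/2)(V_GS − V_t)² = (3.9/2)×(4.93 − 2.1)² = 1.95×2.83² = 15.6 mA.
V_DS = V_DD − I_D·R_D = 12 − 15.6×0.56 = 3.28 V.
Saturation requires V_DS ≥ V_GS − V_t = 2.83 V; 3.28 ≥ 2.83 ✓.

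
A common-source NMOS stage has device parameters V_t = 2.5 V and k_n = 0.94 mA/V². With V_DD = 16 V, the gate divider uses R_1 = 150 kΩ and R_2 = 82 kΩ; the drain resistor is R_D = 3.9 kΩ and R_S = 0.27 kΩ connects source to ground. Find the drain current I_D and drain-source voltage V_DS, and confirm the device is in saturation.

V_G = V_DD·R_2/(R_1+R_2) = 16×82/232 = 5.66 V.
Assume saturation: I_D = (k_n/2)(V_GS − V_t)² with V_GS = V_G − I_D·R_S = 5.66 − 0.27·I_D.
Substituting gives 0.0343·I_D² − 1.8·I_D + 4.68 = 0, with roots I_D = 2.74 or 49.8 mA.
The root I_D = 49.8 mA gives V_GS = -7.8 V ≤ V_t, so take I_D = 2.74 mA.
Then V_GS = 4.92 V and V_DS = V_DD − I_D(R_D+R_S) = 16 − 2.74×4.17 = 4.57 V.
Saturation requires V_DS ≥ V_GS − V_t = 2.42 V; 4.57 ≥ 2.42 ✓.

I_D ≈ 2.7 mA, V_DS ≈ 4.6 V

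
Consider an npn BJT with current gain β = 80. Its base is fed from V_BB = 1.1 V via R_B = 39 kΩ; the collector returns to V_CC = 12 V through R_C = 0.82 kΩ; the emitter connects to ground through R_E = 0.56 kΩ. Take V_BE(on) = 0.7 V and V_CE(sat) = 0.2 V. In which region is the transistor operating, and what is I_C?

Assume active. Base-emitter loop: I_B = (V_BB − V_BE)/(R_B + (β+1)R_E) = (1.1 − 0.7)/(39 + 81×0.56) = 0.00474 mA.
I_C = β·I_B = 80×0.00474 = 0.379 mA.
V_CE = V_CC − I_C·R_C − I_E·R_E = 12 − 0.379×0.82 − 0.384×0.56 = 11.5 V > V_CE(sat), so the active-region assumption holds.

active; I_C ≈ 0.38 mA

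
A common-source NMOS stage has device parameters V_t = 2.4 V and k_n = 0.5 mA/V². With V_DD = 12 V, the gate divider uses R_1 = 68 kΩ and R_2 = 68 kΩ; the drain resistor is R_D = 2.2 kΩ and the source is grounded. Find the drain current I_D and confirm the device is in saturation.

V_G = V_DD·R_2/(R_1+R_2) = 12×68/136 = 6 V. With the source grounded, V_GS = V_G = 6 V.
Assume saturation: I_D = (k_n/2)(V_GS − V_t)² = (0.5/2)×(6 − 2.4)² = 0.25×3.6² = 3.24 mA.
V_DS = V_DD − I_D·R_D = 12 − 3.24×2.2 = 4.87 V.
Saturation requires V_DS ≥ V_GS − V_t = 3.6 V; 4.87 ≥ 3.6 ✓.

I_D ≈ 3.2 mA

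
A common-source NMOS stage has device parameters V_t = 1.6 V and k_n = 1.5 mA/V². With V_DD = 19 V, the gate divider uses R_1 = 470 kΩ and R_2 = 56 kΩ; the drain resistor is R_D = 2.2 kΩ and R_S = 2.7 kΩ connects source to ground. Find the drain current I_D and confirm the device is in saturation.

V_G = V_DD·R_2/(R_1+R_2) = 19×56/526 = 2.02 V.
Assume saturation: I_D = (k_n/2)(V_GS − V_t)² with V_GS = V_G − I_D·R_S = 2.02 − 2.7·I_D.
Substituting gives 5.47·I_D² − 2.71·I_D + 0.134 = 0, with roots I_D = 0.0557 or 0.44 mA.
The root I_D = 0.44 mA gives V_GS = 0.834 V ≤ V_t, so take I_D = 0.0557 mA.
Then V_GS = 1.87 V and V_DS = V_DD − I_D(R_D+R_S) = 19 − 0.0557×4.9 = 18.7 V.
Saturation requires V_DS ≥ V_GS − V_t = 0.272 V; 18.7 ≥ 0.272 ✓.

I_D ≈ 0.056 mA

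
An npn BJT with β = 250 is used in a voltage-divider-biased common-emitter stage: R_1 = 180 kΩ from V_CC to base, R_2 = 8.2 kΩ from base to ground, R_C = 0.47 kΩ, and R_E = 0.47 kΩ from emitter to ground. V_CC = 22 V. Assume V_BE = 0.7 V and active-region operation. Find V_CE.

Thevenize the base divider: V_Th = V_CC·R_2/(R_1+R_2) = 22×8.2/188 = 0.959 V, R_Th = R_1‖R_2 = 7.84 kΩ.
Base-emitter loop: V_Th = I_B·R_Th + V_BE + (β+1)I_B·R_E, so I_B = (0.959 − 0.7) / (7.84 + 251×0.47) = 0.00206 mA.
I_C = β·I_B = 250×0.00206 = 0.514 mA, and I_E = (β+1)I_B = 0.516 mA.
V_CE = V_CC − I_C·R_C − I_E·R_E = 22 − 0.514×0.47 − 0.516×0.47 = 21.5 V.
V_CE = 21.5 V > 0.2 V confirms active-region operation.

V_CE ≈ 22 V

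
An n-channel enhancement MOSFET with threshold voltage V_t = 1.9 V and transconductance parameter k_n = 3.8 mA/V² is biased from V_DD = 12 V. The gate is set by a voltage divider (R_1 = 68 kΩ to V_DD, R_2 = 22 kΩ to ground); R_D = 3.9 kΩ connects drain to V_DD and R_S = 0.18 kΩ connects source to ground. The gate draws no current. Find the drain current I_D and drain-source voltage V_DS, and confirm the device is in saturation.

I_D ≈ 1.2 mA, V_DS ≈ 6.9 V

V_G = V_DD·R_2/(R_1+R_2) = 12×22/90 = 2.93 V.
Assume saturation: I_D = (k_n/2)(V_GS − V_t)² with V_GS = V_G − I_D·R_S = 2.93 − 0.18·I_D.
Substituting gives 0.0616·I_D² − 1.71·I_D + 2.03 = 0, with roots I_D = 1.24 or 26.5 mA.
The root I_D = 26.5 mA gives V_GS = -1.83 V ≤ V_t, so take I_D = 1.24 mA.
Then V_GS = 2.71 V and V_DS = V_DD − I_D(R_D+R_S) = 12 − 1.24×4.08 = 6.92 V.
Saturation requires V_DS ≥ V_GS − V_t = 0.809 V; 6.92 ≥ 0.809 ✓.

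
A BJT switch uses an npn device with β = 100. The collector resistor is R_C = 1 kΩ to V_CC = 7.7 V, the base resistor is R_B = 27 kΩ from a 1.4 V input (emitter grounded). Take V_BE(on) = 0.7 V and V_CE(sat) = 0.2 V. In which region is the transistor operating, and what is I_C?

active; I_C ≈ 2.6 mA

Assume active. Base-emitter loop: I_B = (V_BB − V_BE)/R_B = (1.4 − 0.7)/27 = 0.0259 mA.
I_C = β·I_B = 100×0.0259 = 2.59 mA.
V_CE = V_CC − I_C·R_C = 7.7 − 2.59×1 = 5.11 V > V_CE(sat), so the active-region assumption holds.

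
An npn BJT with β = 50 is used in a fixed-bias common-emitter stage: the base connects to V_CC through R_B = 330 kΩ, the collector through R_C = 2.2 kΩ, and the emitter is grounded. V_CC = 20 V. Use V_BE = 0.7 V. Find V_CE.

Base loop: V_CC = I_B·R_B + V_BE, so I_B = (20 − 0.7)/330 kΩ = 0.0585 mA.
In the active region I_C = β·I_B = 50 × 0.0585 = 2.92 mA.
Collector loop: V_CE = V_CC − I_C·R_C = 20 − 2.92×2.2 = 13.6 V.
Since V_CE = 13.6 V > V_CE(sat) ≈ 0.2 V, the transistor is in the active region as assumed.

V_CE ≈ 14 V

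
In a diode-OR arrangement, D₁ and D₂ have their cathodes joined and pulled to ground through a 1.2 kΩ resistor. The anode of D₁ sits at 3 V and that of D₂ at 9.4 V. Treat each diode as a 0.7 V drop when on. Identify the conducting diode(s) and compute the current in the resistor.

Only D₂ conducts; I_R ≈ 7.3 mA

Assume both conduct. Then node N would need to be at both 3−0.7 = 2.3 V and 9.4−0.7 = 8.7 V, which is impossible.
Assume only D₂ conducts: V_N = 9.4 − 0.7 = 8.7 V, so I_R = 8.7/1.2 = 7.25 mA.
Check D₁: its anode-to-cathode voltage is 3 − 8.7 = -5.7 V < 0.7 V, so it is off. The assumption is consistent.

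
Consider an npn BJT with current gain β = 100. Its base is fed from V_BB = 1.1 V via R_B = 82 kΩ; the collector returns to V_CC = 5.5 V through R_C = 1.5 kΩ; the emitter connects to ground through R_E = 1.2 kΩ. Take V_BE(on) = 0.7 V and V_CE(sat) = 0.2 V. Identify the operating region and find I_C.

Assume active. Base-emitter loop: I_B = (V_BB − V_BE)/(R_B + (β+1)R_E) = (1.1 − 0.7)/(82 + 101×1.2) = 0.00197 mA.
I_C = β·I_B = 100×0.00197 = 0.197 mA.
V_CE = V_CC − I_C·R_C − I_E·R_E = 5.5 − 0.197×1.5 − 0.199×1.2 = 4.97 V > V_CE(sat), so the active-region assumption holds.

active; I_C ≈ 0.2 mA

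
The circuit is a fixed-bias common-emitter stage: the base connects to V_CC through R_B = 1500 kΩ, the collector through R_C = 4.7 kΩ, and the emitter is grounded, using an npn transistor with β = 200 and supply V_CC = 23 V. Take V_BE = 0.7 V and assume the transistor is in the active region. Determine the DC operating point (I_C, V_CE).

I_C ≈ 3 mA, V_CE ≈ 9 V

Base loop: V_CC = I_B·R_B + V_BE, so I_B = (23 − 0.7)/1500 kΩ = 0.0149 mA.
In the active region I_C = β·I_B = 200 × 0.0149 = 2.97 mA.
Collector loop: V_CE = V_CC − I_C·R_C = 23 − 2.97×4.7 = 9.03 V.
Since V_CE = 9.03 V > V_CE(sat) ≈ 0.2 V, the transistor is in the active region as assumed.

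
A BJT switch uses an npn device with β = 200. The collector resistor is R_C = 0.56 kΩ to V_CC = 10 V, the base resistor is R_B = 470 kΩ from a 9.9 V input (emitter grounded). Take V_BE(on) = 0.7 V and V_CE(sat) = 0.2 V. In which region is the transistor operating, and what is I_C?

Assume active. Base-emitter loop: I_B = (V_BB − V_BE)/R_B = (9.9 − 0.7)/470 = 0.0196 mA.
I_C = β·I_B = 200×0.0196 = 3.91 mA.
V_CE = V_CC − I_C·R_C = 10 − 3.91×0.56 = 7.81 V > V_CE(sat), so the active-region assumption holds.

active; I_C ≈ 3.9 mA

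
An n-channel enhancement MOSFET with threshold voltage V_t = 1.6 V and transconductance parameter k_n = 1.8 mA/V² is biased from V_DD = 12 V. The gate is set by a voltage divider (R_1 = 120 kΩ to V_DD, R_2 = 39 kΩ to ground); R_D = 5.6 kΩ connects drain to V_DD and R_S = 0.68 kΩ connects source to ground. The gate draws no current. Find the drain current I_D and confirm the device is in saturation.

V_G = V_DD·R_2/(R_1+R_2) = 12×39/159 = 2.94 V.
Assume saturation: I_D = (k_n/2)(V_GS − V_t)² with V_GS = V_G − I_D·R_S = 2.94 − 0.68·I_D.
Substituting gives 0.416·I_D² − 2.64·I_D + 1.62 = 0, with roots I_D = 0.689 or 5.67 mA.
The root I_D = 5.67 mA gives V_GS = -0.909 V ≤ V_t, so take I_D = 0.689 mA.
Then V_GS = 2.47 V and V_DS = V_DD − I_D(R_D+R_S) = 12 − 0.689×6.28 = 7.67 V.
Saturation requires V_DS ≥ V_GS − V_t = 0.875 V; 7.67 ≥ 0.875 ✓.

I_D ≈ 0.69 mA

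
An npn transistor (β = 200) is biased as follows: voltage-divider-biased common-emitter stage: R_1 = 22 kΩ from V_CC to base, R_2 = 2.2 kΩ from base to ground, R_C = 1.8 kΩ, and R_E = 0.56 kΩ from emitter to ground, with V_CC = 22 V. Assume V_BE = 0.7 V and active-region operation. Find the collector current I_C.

I_C ≈ 2.3 mA

Thevenize the base divider: V_Th = V_CC·R_2/(R_1+R_2) = 22×2.2/24.2 = 2 V, R_Th = R_1‖R_2 = 2 kΩ.
Base-emitter loop: V_Th = I_B·R_Th + V_BE + (β+1)I_B·R_E, so I_B = (2 − 0.7) / (2 + 201×0.56) = 0.0113 mA.
I_C = β·I_B = 200×0.0113 = 2.27 mA, and I_E = (β+1)I_B = 2.28 mA.
V_CE = V_CC − I_C·R_C − I_E·R_E = 22 − 2.27×1.8 − 2.28×0.56 = 16.6 V.
V_CE = 16.6 V > 0.2 V confirms active-region operation.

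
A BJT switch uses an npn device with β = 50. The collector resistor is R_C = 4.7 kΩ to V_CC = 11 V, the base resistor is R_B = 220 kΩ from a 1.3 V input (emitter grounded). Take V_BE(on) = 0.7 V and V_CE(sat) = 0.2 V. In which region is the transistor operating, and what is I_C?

active; I_C ≈ 0.14 mA

Assume active. Base-emitter loop: I_B = (V_BB − V_BE)/R_B = (1.3 − 0.7)/220 = 0.00273 mA.
I_C = β·I_B = 50×0.00273 = 0.136 mA.
V_CE = V_CC − I_C·R_C = 11 − 0.136×4.7 = 10.4 V > V_CE(sat), so the active-region assumption holds.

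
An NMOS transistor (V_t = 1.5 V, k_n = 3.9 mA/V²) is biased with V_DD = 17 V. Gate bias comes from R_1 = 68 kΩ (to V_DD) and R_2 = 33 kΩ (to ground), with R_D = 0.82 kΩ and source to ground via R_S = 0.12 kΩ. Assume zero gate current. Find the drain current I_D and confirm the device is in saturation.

I_D ≈ 13 mA

V_G = V_DD·R_2/(R_1+R_2) = 17×33/101 = 5.55 V.
Assume saturation: I_D = (k_n/2)(V_GS − V_t)² with V_GS = V_G − I_D·R_S = 5.55 − 0.12·I_D.
Substituting gives 0.0281·I_D² − 2.9·I_D + 32.1 = 0, with roots I_D = 12.6 or 90.6 mA.
The root I_D = 90.6 mA gives V_GS = -5.32 V ≤ V_t, so take I_D = 12.6 mA.
Then V_GS = 4.04 V and V_DS = V_DD − I_D(R_D+R_S) = 17 − 12.6×0.94 = 5.15 V.
Saturation requires V_DS ≥ V_GS − V_t = 2.54 V; 5.15 ≥ 2.54 ✓.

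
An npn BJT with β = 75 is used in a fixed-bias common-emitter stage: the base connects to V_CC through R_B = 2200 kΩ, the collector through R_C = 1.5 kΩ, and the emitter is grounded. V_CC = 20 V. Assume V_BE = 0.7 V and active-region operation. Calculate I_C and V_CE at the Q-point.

Base loop: V_CC = I_B·R_B + V_BE, so I_B = (20 − 0.7)/2200 kΩ = 0.00877 mA.
In the active region I_C = β·I_B = 75 × 0.00877 = 0.658 mA.
Collector loop: V_CE = V_CC − I_C·R_C = 20 − 0.658×1.5 = 19 V.
Since V_CE = 19 V > V_CE(sat) ≈ 0.2 V, the transistor is in the active region as assumed.

I_C ≈ 0.66 mA, V_CE ≈ 19 V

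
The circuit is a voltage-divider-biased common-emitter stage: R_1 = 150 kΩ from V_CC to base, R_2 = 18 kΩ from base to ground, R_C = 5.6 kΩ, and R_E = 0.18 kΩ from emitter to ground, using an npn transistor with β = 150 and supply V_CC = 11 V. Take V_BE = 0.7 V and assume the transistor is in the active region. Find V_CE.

Thevenize the base divider: V_Th = V_CC·R_2/(R_1+R_2) = 11×18/168 = 1.18 V, R_Th = R_1‖R_2 = 16.1 kΩ.
Base-emitter loop: V_Th = I_B·R_Th + V_BE + (β+1)I_B·R_E, so I_B = (1.18 − 0.7) / (16.1 + 151×0.18) = 0.0111 mA.
I_C = β·I_B = 150×0.0111 = 1.66 mA, and I_E = (β+1)I_B = 1.67 mA.
V_CE = V_CC − I_C·R_C − I_E·R_E = 11 − 1.66×5.6 − 1.67×0.18 = 1.4 V.
V_CE = 1.4 V > 0.2 V confirms active-region operation.

V_CE ≈ 1.4 V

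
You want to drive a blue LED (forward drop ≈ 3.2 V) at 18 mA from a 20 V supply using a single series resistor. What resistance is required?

The resistor drops V_S − V_D = 20 − 3.2 = 16.8 V at 18 mA.
R = 16.8 V / 18 mA = 0.933 kΩ.

R ≈ 0.93 kΩ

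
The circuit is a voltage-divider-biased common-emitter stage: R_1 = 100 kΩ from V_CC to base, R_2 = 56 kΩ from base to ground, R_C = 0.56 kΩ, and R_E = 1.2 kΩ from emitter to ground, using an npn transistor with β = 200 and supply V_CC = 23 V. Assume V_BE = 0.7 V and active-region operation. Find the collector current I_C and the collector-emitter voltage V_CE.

I_C ≈ 5.5 mA, V_CE ≈ 13 V

Thevenize the base divider: V_Th = V_CC·R_2/(R_1+R_2) = 23×56/156 = 8.26 V, R_Th = R_1‖R_2 = 35.9 kΩ.
Base-emitter loop: V_Th = I_B·R_Th + V_BE + (β+1)I_B·R_E, so I_B = (8.26 − 0.7) / (35.9 + 201×1.2) = 0.0273 mA.
I_C = β·I_B = 200×0.0273 = 5.45 mA, and I_E = (β+1)I_B = 5.48 mA.
V_CE = V_CC − I_C·R_C − I_E·R_E = 23 − 5.45×0.56 − 5.48×1.2 = 13.4 V.
V_CE = 13.4 V > 0.2 V confirms active-region operation.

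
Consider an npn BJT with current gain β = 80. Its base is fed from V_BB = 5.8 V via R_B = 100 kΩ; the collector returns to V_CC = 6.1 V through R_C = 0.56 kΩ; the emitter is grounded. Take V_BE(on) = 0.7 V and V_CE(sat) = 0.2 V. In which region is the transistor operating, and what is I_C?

active; I_C ≈ 4.1 mA

Assume active. Base-emitter loop: I_B = (V_BB − V_BE)/R_B = (5.8 − 0.7)/100 = 0.051 mA.
I_C = β·I_B = 80×0.051 = 4.08 mA.
V_CE = V_CC − I_C·R_C = 6.1 − 4.08×0.56 = 3.82 V > V_CE(sat), so the active-region assumption holds.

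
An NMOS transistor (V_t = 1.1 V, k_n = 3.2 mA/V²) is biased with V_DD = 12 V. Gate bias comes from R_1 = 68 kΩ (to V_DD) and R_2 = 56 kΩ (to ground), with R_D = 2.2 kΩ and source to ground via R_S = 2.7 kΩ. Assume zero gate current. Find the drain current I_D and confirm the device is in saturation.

I_D ≈ 1.3 mA

V_G = V_DD·R_2/(R_1+R_2) = 12×56/124 = 5.42 V.
Assume saturation: I_D = (k_n/2)(V_GS − V_t)² with V_GS = V_G − I_D·R_S = 5.42 − 2.7·I_D.
Substituting gives 11.7·I_D² − 38.3·I_D + 29.9 = 0, with roots I_D = 1.27 or 2.02 mA.
The root I_D = 2.02 mA gives V_GS = -0.0223 V ≤ V_t, so take I_D = 1.27 mA.
Then V_GS = 1.99 V and V_DS = V_DD − I_D(R_D+R_S) = 12 − 1.27×4.9 = 5.78 V.
Saturation requires V_DS ≥ V_GS − V_t = 0.891 V; 5.78 ≥ 0.891 ✓.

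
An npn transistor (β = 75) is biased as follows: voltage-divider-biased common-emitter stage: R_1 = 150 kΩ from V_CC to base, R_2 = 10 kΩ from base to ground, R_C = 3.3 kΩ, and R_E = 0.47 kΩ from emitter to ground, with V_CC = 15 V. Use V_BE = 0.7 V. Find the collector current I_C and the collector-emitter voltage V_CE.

Thevenize the base divider: V_Th = V_CC·R_2/(R_1+R_2) = 15×10/160 = 0.938 V, R_Th = R_1‖R_2 = 9.38 kΩ.
Base-emitter loop: V_Th = I_B·R_Th + V_BE + (β+1)I_B·R_E, so I_B = (0.938 − 0.7) / (9.38 + 76×0.47) = 0.00527 mA.
I_C = β·I_B = 75×0.00527 = 0.395 mA, and I_E = (β+1)I_B = 0.4 mA.
V_CE = V_CC − I_C·R_C − I_E·R_E = 15 − 0.395×3.3 − 0.4×0.47 = 13.5 V.
V_CE = 13.5 V > 0.2 V confirms active-region operation.

I_C ≈ 0.39 mA, V_CE ≈ 14 V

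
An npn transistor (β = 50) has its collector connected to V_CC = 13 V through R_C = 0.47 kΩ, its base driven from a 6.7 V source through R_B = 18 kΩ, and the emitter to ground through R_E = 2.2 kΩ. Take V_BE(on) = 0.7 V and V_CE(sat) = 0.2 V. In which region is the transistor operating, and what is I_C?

active; I_C ≈ 2.3 mA

Assume active. Base-emitter loop: I_B = (V_BB − V_BE)/(R_B + (β+1)R_E) = (6.7 − 0.7)/(18 + 51×2.2) = 0.0461 mA.
I_C = β·I_B = 50×0.0461 = 2.3 mA.
V_CE = V_CC − I_C·R_C − I_E·R_E = 13 − 2.3×0.47 − 2.35×2.2 = 6.75 V > V_CE(sat), so the active-region assumption holds.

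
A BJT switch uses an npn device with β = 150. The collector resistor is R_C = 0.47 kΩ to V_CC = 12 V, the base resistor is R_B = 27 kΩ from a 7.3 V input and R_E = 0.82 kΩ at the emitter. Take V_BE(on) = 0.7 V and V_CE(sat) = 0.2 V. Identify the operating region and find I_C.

Assume active. Base-emitter loop: I_B = (V_BB − V_BE)/(R_B + (β+1)R_E) = (7.3 − 0.7)/(27 + 151×0.82) = 0.0438 mA.
I_C = β·I_B = 150×0.0438 = 6.56 mA.
V_CE = V_CC − I_C·R_C − I_E·R_E = 12 − 6.56×0.47 − 6.61×0.82 = 3.5 V > V_CE(sat), so the active-region assumption holds.

active; I_C ≈ 6.6 mA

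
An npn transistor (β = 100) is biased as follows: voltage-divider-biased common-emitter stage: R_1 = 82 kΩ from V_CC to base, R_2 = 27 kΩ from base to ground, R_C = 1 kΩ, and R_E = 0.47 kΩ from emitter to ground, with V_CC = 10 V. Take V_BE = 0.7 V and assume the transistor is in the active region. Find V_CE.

V_CE ≈ 6.1 V

Thevenize the base divider: V_Th = V_CC·R_2/(R_1+R_2) = 10×27/109 = 2.48 V, R_Th = R_1‖R_2 = 20.3 kΩ.
Base-emitter loop: V_Th = I_B·R_Th + V_BE + (β+1)I_B·R_E, so I_B = (2.48 − 0.7) / (20.3 + 101×0.47) = 0.0262 mA.
I_C = β·I_B = 100×0.0262 = 2.62 mA, and I_E = (β+1)I_B = 2.65 mA.
V_CE = V_CC − I_C·R_C − I_E·R_E = 10 − 2.62×1 − 2.65×0.47 = 6.13 V.
V_CE = 6.13 V > 0.2 V confirms active-region operation.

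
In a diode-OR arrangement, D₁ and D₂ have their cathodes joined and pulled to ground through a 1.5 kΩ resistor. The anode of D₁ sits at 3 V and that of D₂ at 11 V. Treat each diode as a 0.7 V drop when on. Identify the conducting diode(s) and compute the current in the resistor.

Only D₂ conducts; I_R ≈ 6.9 mA

Assume both conduct. Then node N would need to be at both 3−0.7 = 2.3 V and 11−0.7 = 10.3 V, which is impossible.
Assume only D₂ conducts: V_N = 11 − 0.7 = 10.3 V, so I_R = 10.3/1.5 = 6.87 mA.
Check D₁: its anode-to-cathode voltage is 3 − 10.3 = -7.3 V < 0.7 V, so it is off. The assumption is consistent.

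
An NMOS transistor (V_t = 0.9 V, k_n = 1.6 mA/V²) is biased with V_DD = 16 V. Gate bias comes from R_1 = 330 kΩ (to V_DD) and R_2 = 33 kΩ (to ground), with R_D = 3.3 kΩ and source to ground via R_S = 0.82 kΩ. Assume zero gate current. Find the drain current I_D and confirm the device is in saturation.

I_D ≈ 0.15 mA

V_G = V_DD·R_2/(R_1+R_2) = 16×33/363 = 1.45 V.
Assume saturation: I_D = (k_n/2)(V_GS − V_t)² with V_GS = V_G − I_D·R_S = 1.45 − 0.82·I_D.
Substituting gives 0.538·I_D² − 1.73·I_D + 0.246 = 0, with roots I_D = 0.149 or 3.06 mA.
The root I_D = 3.06 mA gives V_GS = -1.06 V ≤ V_t, so take I_D = 0.149 mA.
Then V_GS = 1.33 V and V_DS = V_DD − I_D(R_D+R_S) = 16 − 0.149×4.12 = 15.4 V.
Saturation requires V_DS ≥ V_GS − V_t = 0.432 V; 15.4 ≥ 0.432 ✓.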